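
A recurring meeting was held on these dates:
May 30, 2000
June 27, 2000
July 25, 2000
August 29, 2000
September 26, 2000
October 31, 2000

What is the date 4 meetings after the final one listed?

These are Tuesdays with 28, 28, 35, 28, 35-day gaps.
Each is the final Tuesday of its month — May 30, 2000 is past the 28th, so '4th Tuesday' doesn't fit.
Last Tuesday of November 2000: November 28, 2000.
December 2000 ends with Tuesday December 26, 2000.
Last Tuesday of January 2001: January 30, 2001.
Last Tuesday of February 2001: February 27, 2001.

February 27, 2001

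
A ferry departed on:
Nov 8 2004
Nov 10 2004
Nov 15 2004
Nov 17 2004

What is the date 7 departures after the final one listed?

Every event lands on a Monday or Wednesday (gaps cycle 2, 5, 2).
So the schedule is: every Monday and Wednesday.
The following Monday is Nov 22 2004.
The following Wednesday is Nov 24 2004.
The following Monday is Nov 29 2004.
The following Wednesday is Dec 1 2004.
The following Monday is Dec 6 2004.
The following Wednesday is Dec 8 2004.
The following Monday is Dec 13 2004.

Dec 13 2004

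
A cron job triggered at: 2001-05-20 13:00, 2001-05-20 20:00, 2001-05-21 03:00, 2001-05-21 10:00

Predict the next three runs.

2001-05-21 17:00, 2001-05-22 00:00, 2001-05-22 07:00

The interval is a steady 7 hours (7, 7, 7).
2001-05-21 10:00 + 7 h = 2001-05-21 17:00.
2001-05-21 17:00 + 7 h = 2001-05-22 00:00.
2001-05-22 00:00 + 7 h = 2001-05-22 07:00.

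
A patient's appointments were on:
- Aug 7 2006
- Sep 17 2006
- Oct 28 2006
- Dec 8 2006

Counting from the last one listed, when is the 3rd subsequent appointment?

Apr 10 2007

The spacing is 41, 41, 41 days — always 41 days.
Dec 8 2006 + 41 days = Jan 18 2007.
Jan 18 2007 + 41 days = Feb 28 2007.
Feb 28 2007 + 41 days = Apr 10 2007.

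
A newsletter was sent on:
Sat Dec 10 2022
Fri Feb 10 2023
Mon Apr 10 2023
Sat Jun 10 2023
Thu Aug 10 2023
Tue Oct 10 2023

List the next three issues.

Gaps: 62, 59, 61, 61, 61 days — not constant. Every event is on the 10th of the month.
Pattern: the 10th of every 2 months.
Next: December 2023 → Sun Dec 10 2023.
Next: February 2024 → Sat Feb 10 2024.
April 2024: Wed Apr 10 2024.

Sun Dec 10 2023, Sat Feb 10 2024, Wed Apr 10 2024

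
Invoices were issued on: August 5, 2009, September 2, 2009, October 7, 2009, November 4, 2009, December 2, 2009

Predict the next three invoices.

These are Wednesdays at 28- or 35-day spacing (28, 35, 28, 28).
The pattern: 1st Wednesday of the month.
1st Wednesday of January 2010: January 6, 2010.
February 2010 — 1st Wednesday is February 3, 2010.
March 2010 — 1st Wednesday is March 3, 2010.

January 6, 2010; February 3, 2010; March 3, 2010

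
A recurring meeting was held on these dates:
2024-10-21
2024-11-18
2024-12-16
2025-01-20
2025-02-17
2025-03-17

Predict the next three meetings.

2025-04-21, 2025-05-19, 2025-06-16

All dates are Mondays, 28, 28, 35, 28, 28 days apart.
Specifically, the 3rd Monday of each month.
3rd Monday of April 2025: 2025-04-21.
3rd Monday of May 2025: 2025-05-19.
June 2025 — 3rd Monday is 2025-06-16.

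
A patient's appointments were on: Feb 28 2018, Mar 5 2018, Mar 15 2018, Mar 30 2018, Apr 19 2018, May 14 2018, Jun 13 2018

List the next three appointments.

Gaps: 5, 10, 15, 20, 25, 30 days — each gap is 5 larger than the previous one.
Next gap: 35 days. Jun 13 2018 + 35 days = Jul 18 2018.
Next gap: 40 days. Jul 18 2018 + 40 days = Aug 27 2018.
Next gap: 45 days. Aug 27 2018 + 45 days = Oct 11 2018.

Jul 18 2018, Aug 27 2018, Oct 11 2018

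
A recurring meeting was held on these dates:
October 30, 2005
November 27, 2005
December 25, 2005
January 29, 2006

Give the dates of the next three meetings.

February 26, 2006; March 26, 2006; April 30, 2006

Every date is a Sunday; gaps 28, 28, 35 days.
Each is the last Sunday of its month (at least one falls on the 29th or later, ruling out '4th Sunday').
Last Sunday of February 2006: February 26, 2006.
March 2006 ends with Sunday March 26, 2006.
April 2006 ends with Sunday April 30, 2006.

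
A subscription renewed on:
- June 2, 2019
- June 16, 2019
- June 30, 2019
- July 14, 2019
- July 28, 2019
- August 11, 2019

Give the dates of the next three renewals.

August 25, 2019; September 8, 2019; September 22, 2019

Gaps between consecutive events: 14, 14, 14, 14, 14 days — a constant 14-day interval.
August 11, 2019 + 14 days = August 25, 2019.
August 25, 2019 + 14 days = September 8, 2019.
September 8, 2019 + 14 days = September 22, 2019.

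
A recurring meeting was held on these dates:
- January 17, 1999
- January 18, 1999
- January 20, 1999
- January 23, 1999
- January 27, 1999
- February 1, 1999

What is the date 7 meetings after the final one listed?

April 5, 1999

Gaps: 1, 2, 3, 4, 5 days — each gap is 1 larger than the previous one.
Next gap: 6 days. February 1, 1999 + 6 days = February 7, 1999.
Next gap: 7 days. February 7, 1999 + 7 days = February 14, 1999.
Next gap: 8 days. February 14, 1999 + 8 days = February 22, 1999.
Next gap: 9 days. February 22, 1999 + 9 days = March 3, 1999.
Next gap: 10 days. March 3, 1999 + 10 days = March 13, 1999.
Next gap: 11 days. March 13, 1999 + 11 days = March 24, 1999.
Next gap: 12 days. March 24, 1999 + 12 days = April 5, 1999.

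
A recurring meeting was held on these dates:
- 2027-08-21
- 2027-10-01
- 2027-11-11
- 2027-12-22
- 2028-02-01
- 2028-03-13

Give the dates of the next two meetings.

2028-04-23, 2028-06-03

The spacing is 41, 41, 41, 41, 41 days — always 41 days.
2028-03-13 + 41 days = 2028-04-23.
2028-04-23 + 41 days = 2028-06-03.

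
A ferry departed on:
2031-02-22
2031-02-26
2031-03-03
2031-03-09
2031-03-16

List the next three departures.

2031-03-24, 2031-04-02, 2031-04-12

Intervals are 4, 5, 6, 7 days — an arithmetic progression with common difference 1.
Next gap: 8 days. 2031-03-16 + 8 days = 2031-03-24.
Next gap: 9 days. 2031-03-24 + 9 days = 2031-04-02.
Next gap: 10 days. 2031-04-02 + 10 days = 2031-04-12.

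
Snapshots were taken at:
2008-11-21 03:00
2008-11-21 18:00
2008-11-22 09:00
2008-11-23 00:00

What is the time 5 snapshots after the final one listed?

2008-11-26 03:00

The interval is a steady 15 hours (15, 15, 15).
2008-11-23 00:00 + 15 h = 2008-11-23 15:00.
2008-11-23 15:00 + 15 h = 2008-11-24 06:00.
2008-11-24 06:00 + 15 h = 2008-11-24 21:00.
2008-11-24 21:00 + 15 h = 2008-11-25 12:00.
2008-11-25 12:00 + 15 h = 2008-11-26 03:00.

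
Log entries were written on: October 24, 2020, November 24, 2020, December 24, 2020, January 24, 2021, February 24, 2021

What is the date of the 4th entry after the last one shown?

June 24, 2021

Gaps: 31, 30, 31, 31 days — not constant. Every event is on the 24th of the month.
Pattern: the 24th of each month.
Next: March 2021 → March 24, 2021.
April 2021: April 24, 2021.
Next: May 2021 → May 24, 2021.
June 2021: June 24, 2021.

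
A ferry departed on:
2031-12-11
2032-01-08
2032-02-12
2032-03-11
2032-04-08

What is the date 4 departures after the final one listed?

These are Thursdays at 28- or 35-day spacing (28, 35, 28, 28).
The pattern: 2nd Thursday of the month.
2nd Thursday of May 2032: 2032-05-13.
2nd Thursday of June 2032: 2032-06-10.
July 2032 — 2nd Thursday is 2032-07-08.
2nd Thursday of August 2032: 2032-08-12.

2032-08-12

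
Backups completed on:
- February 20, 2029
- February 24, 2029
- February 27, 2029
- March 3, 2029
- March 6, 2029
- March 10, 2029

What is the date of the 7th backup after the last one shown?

The gap pattern 4, 3, 4, 3, 4 repeats every 2 events.
These are the Tuesdays and Saturdays of each week.
The following Tuesday is March 13, 2029.
Next Saturday: March 17, 2029.
Next Tuesday: March 20, 2029.
Next Saturday: March 24, 2029.
The following Tuesday is March 27, 2029.
Next Saturday: March 31, 2029.
The following Tuesday is April 3, 2029.

April 3, 2029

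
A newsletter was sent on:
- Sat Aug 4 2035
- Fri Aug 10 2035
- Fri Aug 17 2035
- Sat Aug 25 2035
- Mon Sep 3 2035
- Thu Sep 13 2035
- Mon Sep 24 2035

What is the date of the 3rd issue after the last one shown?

Fri Nov 2 2035

Intervals are 6, 7, 8, 9, 10, 11 days — an arithmetic progression with common difference 1.
Next gap: 12 days. Mon Sep 24 2035 + 12 days = Sat Oct 6 2035.
Next gap: 13 days. Sat Oct 6 2035 + 13 days = Fri Oct 19 2035.
Next gap: 14 days. Fri Oct 19 2035 + 14 days = Fri Nov 2 2035.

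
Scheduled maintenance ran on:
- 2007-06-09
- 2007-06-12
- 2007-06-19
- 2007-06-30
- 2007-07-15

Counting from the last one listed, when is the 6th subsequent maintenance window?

Intervals are 3, 7, 11, 15 days — an arithmetic progression with common difference 4.
Next gap: 19 days. 2007-07-15 + 19 days = 2007-08-03.
Next gap: 23 days. 2007-08-03 + 23 days = 2007-08-26.
Next gap: 27 days. 2007-08-26 + 27 days = 2007-09-22.
Next gap: 31 days. 2007-09-22 + 31 days = 2007-10-23.
Next gap: 35 days. 2007-10-23 + 35 days = 2007-11-27.
Next gap: 39 days. 2007-11-27 + 39 days = 2008-01-05.

2008-01-05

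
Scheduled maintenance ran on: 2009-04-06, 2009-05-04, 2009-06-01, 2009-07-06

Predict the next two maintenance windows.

All dates are Mondays, 28, 28, 35 days apart.
Specifically, the 1st Monday of each month.
August 2009 — 1st Monday is 2009-08-03.
September 2009 — 1st Monday is 2009-09-07.

2009-08-03, 2009-09-07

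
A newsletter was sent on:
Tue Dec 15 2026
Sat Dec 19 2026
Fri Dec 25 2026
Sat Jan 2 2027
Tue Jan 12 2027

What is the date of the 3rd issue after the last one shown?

Tue Feb 23 2027

Gaps: 4, 6, 8, 10 days — each gap is 2 larger than the previous one.
Next gap: 12 days. Tue Jan 12 2027 + 12 days = Sun Jan 24 2027.
Next gap: 14 days. Sun Jan 24 2027 + 14 days = Sun Feb 7 2027.
Next gap: 16 days. Sun Feb 7 2027 + 16 days = Tue Feb 23 2027.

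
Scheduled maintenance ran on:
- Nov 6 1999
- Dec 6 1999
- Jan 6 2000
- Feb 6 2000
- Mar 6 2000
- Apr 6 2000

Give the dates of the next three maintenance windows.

May 6 2000, Jun 6 2000, Jul 6 2000

Gaps: 30, 31, 31, 29, 31 days — not constant. Every event is on the 6th of the month.
Pattern: the 6th of each month.
May 2000: May 6 2000.
Next: June 2000 → Jun 6 2000.
July 2000: Jul 6 2000.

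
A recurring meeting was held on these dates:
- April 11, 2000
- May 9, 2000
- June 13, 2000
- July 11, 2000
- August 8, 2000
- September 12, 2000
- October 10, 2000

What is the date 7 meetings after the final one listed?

May 8, 2001

Gaps: 28, 35, 28, 28, 35, 28 days — a mix of 28 and 35. Every date is a Tuesday.
Each is the 2nd Tuesday of its month.
November 2000 — 2nd Tuesday is November 14, 2000.
2nd Tuesday of December 2000: December 12, 2000.
January 2001 — 2nd Tuesday is January 9, 2001.
2nd Tuesday of February 2001: February 13, 2001.
March 2001 — 2nd Tuesday is March 13, 2001.
2nd Tuesday of April 2001: April 10, 2001.
2nd Tuesday of May 2001: May 8, 2001.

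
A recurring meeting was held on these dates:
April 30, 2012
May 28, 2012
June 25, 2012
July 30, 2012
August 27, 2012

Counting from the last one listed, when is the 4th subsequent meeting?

Every date is a Monday; gaps 28, 28, 35, 28 days.
Each is the last Monday of its month (at least one falls on the 29th or later, ruling out '4th Monday').
September 2012 ends with Monday September 24, 2012.
Last Monday of October 2012: October 29, 2012.
Last Monday of November 2012: November 26, 2012.
December 2012 ends with Monday December 31, 2012.

December 31, 2012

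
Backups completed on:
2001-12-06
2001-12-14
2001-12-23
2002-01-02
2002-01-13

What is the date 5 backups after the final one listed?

2002-03-24

Gaps: 8, 9, 10, 11 days — each gap is 1 larger than the previous one.
Next gap: 12 days. 2002-01-13 + 12 days = 2002-01-25.
Next gap: 13 days. 2002-01-25 + 13 days = 2002-02-07.
Next gap: 14 days. 2002-02-07 + 14 days = 2002-02-21.
Next gap: 15 days. 2002-02-21 + 15 days = 2002-03-08.
Next gap: 16 days. 2002-03-08 + 16 days = 2002-03-24.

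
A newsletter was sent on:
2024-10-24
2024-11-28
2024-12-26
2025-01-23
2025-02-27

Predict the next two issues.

These are Thursdays at 28- or 35-day spacing (35, 28, 28, 35).
The pattern: 4th Thursday of the month.
4th Thursday of March 2025: 2025-03-27.
April 2025 — 4th Thursday is 2025-04-24.

2025-03-27, 2025-04-24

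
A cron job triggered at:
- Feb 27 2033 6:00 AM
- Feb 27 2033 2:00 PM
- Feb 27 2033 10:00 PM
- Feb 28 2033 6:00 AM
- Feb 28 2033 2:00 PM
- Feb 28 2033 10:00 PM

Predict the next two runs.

Mar 1 2033 6:00 AM, Mar 1 2033 2:00 PM

Spacing: 8, 8, 8, 8, 8 h — constant 8 h.
Feb 28 2033 10:00 PM + 8 h = Mar 1 2033 6:00 AM.
Mar 1 2033 6:00 AM + 8 h = Mar 1 2033 2:00 PM.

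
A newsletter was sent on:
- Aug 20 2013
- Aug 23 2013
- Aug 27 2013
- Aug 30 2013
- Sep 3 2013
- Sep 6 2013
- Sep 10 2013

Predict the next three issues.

The gap pattern 3, 4, 3, 4, 3, 4 repeats every 2 events.
These are the Tuesdays and Fridays of each week.
The following Friday is Sep 13 2013.
The following Tuesday is Sep 17 2013.
Next Friday: Sep 20 2013.

Sep 13 2013, Sep 17 2013, Sep 20 2013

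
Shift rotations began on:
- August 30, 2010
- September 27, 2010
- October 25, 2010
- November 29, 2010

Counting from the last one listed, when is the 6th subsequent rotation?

Every date is a Monday; gaps 28, 28, 35 days.
Each is the last Monday of its month (at least one falls on the 29th or later, ruling out '4th Monday').
December 2010 ends with Monday December 27, 2010.
Last Monday of January 2011: January 31, 2011.
February 2011 ends with Monday February 28, 2011.
Last Monday of March 2011: March 28, 2011.
Last Monday of April 2011: April 25, 2011.
Last Monday of May 2011: May 30, 2011.

May 30, 2011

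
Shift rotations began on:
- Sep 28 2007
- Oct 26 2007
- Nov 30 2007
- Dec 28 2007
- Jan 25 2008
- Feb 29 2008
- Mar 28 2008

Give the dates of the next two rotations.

These are Fridays with 28, 35, 28, 28, 35, 28-day gaps.
Each is the final Friday of its month — Nov 30 2007 is past the 28th, so '4th Friday' doesn't fit.
Last Friday of April 2008: Apr 25 2008.
May 2008 ends with Friday May 30 2008.

Apr 25 2008, May 30 2008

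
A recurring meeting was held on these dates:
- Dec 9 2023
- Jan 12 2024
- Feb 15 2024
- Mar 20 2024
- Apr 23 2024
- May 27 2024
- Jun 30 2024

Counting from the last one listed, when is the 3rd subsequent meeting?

Oct 10 2024

Every event comes 34 days after the last (34, 34, 34, 34, 34, 34).
Jun 30 2024 + 34 days = Aug 3 2024.
Aug 3 2024 + 34 days = Sep 6 2024.
Sep 6 2024 + 34 days = Oct 10 2024.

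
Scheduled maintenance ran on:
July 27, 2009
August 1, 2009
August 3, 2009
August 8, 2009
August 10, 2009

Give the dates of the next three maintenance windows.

August 15, 2009; August 17, 2009; August 22, 2009

Every event lands on a Monday or Saturday (gaps cycle 5, 2, 5, 2).
So the schedule is: every Monday and Saturday.
Next Saturday: August 15, 2009.
Next Monday: August 17, 2009.
Next Saturday: August 22, 2009.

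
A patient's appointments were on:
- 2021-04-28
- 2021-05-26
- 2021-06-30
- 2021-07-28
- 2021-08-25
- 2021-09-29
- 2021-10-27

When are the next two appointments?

2021-11-24, 2021-12-29

These are Wednesdays with 28, 35, 28, 28, 35, 28-day gaps.
Each is the final Wednesday of its month — 2021-06-30 is past the 28th, so '4th Wednesday' doesn't fit.
Last Wednesday of November 2021: 2021-11-24.
Last Wednesday of December 2021: 2021-12-29.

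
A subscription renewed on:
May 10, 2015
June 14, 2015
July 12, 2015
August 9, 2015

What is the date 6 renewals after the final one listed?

February 14, 2016

Gaps: 35, 28, 28 days — a mix of 28 and 35. Every date is a Sunday.
Each is the 2nd Sunday of its month.
2nd Sunday of September 2015: September 13, 2015.
October 2015 — 2nd Sunday is October 11, 2015.
2nd Sunday of November 2015: November 8, 2015.
December 2015 — 2nd Sunday is December 13, 2015.
2nd Sunday of January 2016: January 10, 2016.
2nd Sunday of February 2016: February 14, 2016.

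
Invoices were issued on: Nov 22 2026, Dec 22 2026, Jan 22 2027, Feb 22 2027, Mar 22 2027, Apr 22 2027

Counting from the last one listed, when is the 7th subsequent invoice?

Nov 22 2027

The day-of-month is always 22 (30, 31, 31, 28, 31 days between events).
So this recurs on the 22nd of each month.
May 2027: May 22 2027.
Next: June 2027 → Jun 22 2027.
Next: July 2027 → Jul 22 2027.
August 2027: Aug 22 2027.
Next: September 2027 → Sep 22 2027.
October 2027: Oct 22 2027.
Next: November 2027 → Nov 22 2027.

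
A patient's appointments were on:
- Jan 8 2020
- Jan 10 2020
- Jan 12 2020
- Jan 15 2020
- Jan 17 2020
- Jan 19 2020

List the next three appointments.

Every event lands on a Wednesday or Friday or Sunday (gaps cycle 2, 2, 3, 2, 2).
So the schedule is: every Wednesday, Friday and Sunday.
Next Wednesday: Jan 22 2020.
The following Friday is Jan 24 2020.
Next Sunday: Jan 26 2020.

Jan 22 2020, Jan 24 2020, Jan 26 2020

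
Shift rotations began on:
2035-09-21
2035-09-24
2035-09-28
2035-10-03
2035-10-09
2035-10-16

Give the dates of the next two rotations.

2035-10-24, 2035-11-02

Intervals are 3, 4, 5, 6, 7 days — an arithmetic progression with common difference 1.
Next gap: 8 days. 2035-10-16 + 8 days = 2035-10-24.
Next gap: 9 days. 2035-10-24 + 9 days = 2035-11-02.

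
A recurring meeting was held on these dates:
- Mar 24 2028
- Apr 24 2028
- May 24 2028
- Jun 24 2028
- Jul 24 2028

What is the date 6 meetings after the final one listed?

Jan 24 2029

Gaps: 31, 30, 31, 30 days — not constant. Every event is on the 24th of the month.
Pattern: the 24th of each month.
Next: August 2028 → Aug 24 2028.
September 2028: Sep 24 2028.
Next: October 2028 → Oct 24 2028.
November 2028: Nov 24 2028.
Next: December 2028 → Dec 24 2028.
Next: January 2029 → Jan 24 2029.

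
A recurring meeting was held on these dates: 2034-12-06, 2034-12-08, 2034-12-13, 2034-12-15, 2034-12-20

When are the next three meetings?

2034-12-22, 2034-12-27, 2034-12-29

Gaps: 2, 5, 2, 5 days — not constant, but cyclic with period 2.
The events fall on every Wednesday and Friday.
The following Friday is 2034-12-22.
Next Wednesday: 2034-12-27.
Next Friday: 2034-12-29.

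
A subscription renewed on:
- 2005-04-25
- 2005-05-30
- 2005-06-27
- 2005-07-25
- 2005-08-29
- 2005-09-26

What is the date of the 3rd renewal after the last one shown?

2005-12-26

These are Mondays with 35, 28, 28, 35, 28-day gaps.
Each is the final Monday of its month — 2005-05-30 is past the 28th, so '4th Monday' doesn't fit.
October 2005 ends with Monday 2005-10-31.
November 2005 ends with Monday 2005-11-28.
December 2005 ends with Monday 2005-12-26.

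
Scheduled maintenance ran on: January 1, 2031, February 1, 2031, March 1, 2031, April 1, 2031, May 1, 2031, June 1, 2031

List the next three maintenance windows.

Each date is the 1st; the gaps (31, 28, 31, 30, 31) track the month lengths.
The rule is the 1st of each month.
Next: July 2031 → July 1, 2031.
August 2031: August 1, 2031.
Next: September 2031 → September 1, 2031.

July 1, 2031; August 1, 2031; September 1, 2031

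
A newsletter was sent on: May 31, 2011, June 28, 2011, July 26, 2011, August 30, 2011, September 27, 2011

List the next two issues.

October 25, 2011; November 29, 2011

All Tuesdays; the gaps (28, 28, 35, 28) vary with month length.
This is the last Tuesday of each month.
Last Tuesday of October 2011: October 25, 2011.
Last Tuesday of November 2011: November 29, 2011.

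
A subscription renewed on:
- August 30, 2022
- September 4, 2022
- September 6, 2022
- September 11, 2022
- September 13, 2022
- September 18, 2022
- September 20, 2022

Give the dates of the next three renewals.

Gaps: 5, 2, 5, 2, 5, 2 days — not constant, but cyclic with period 2.
The events fall on every Tuesday and Sunday.
The following Sunday is September 25, 2022.
Next Tuesday: September 27, 2022.
The following Sunday is October 2, 2022.

September 25, 2022; September 27, 2022; October 2, 2022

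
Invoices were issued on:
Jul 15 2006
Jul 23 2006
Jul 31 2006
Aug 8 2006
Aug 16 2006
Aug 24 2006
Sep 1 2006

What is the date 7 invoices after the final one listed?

Oct 27 2006

Gaps between consecutive events: 8, 8, 8, 8, 8, 8 days — a constant 8-day interval.
Sep 1 2006 + 8 days = Sep 9 2006.
Sep 9 2006 + 8 days = Sep 17 2006.
Sep 17 2006 + 8 days = Sep 25 2006.
Sep 25 2006 + 8 days = Oct 3 2006.
Oct 3 2006 + 8 days = Oct 11 2006.
Oct 11 2006 + 8 days = Oct 19 2006.
Oct 19 2006 + 8 days = Oct 27 2006.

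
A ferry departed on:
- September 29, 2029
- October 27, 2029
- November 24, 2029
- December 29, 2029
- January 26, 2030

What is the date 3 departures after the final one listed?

April 27, 2030

All Saturdays; the gaps (28, 28, 35, 28) vary with month length.
This is the last Saturday of each month.
Last Saturday of February 2030: February 23, 2030.
Last Saturday of March 2030: March 30, 2030.
April 2030 ends with Saturday April 27, 2030.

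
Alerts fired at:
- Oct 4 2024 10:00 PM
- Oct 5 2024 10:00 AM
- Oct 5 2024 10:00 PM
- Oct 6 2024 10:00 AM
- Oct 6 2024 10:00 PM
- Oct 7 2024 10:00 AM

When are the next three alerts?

Oct 7 2024 10:00 PM, Oct 8 2024 10:00 AM, Oct 8 2024 10:00 PM

Spacing: 12, 12, 12, 12, 12 h — constant 12 h.
Oct 7 2024 10:00 AM + 12 h = Oct 7 2024 10:00 PM.
Oct 7 2024 10:00 PM + 12 h = Oct 8 2024 10:00 AM.
Oct 8 2024 10:00 AM + 12 h = Oct 8 2024 10:00 PM.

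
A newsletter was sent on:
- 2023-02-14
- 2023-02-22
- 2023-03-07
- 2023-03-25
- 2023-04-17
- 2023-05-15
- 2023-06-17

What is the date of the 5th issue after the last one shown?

Gaps: 8, 13, 18, 23, 28, 33 days — each gap is 5 larger than the previous one.
Next gap: 38 days. 2023-06-17 + 38 days = 2023-07-25.
Next gap: 43 days. 2023-07-25 + 43 days = 2023-09-06.
Next gap: 48 days. 2023-09-06 + 48 days = 2023-10-24.
Next gap: 53 days. 2023-10-24 + 53 days = 2023-12-16.
Next gap: 58 days. 2023-12-16 + 58 days = 2024-02-12.

2024-02-12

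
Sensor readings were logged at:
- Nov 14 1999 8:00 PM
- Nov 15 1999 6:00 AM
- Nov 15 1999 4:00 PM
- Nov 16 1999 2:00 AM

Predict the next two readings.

Spacing: 10, 10, 10 h — constant 10 h.
Nov 16 1999 2:00 AM + 10 h = Nov 16 1999 12:00 PM.
Nov 16 1999 12:00 PM + 10 h = Nov 16 1999 10:00 PM.

Nov 16 1999 12:00 PM, Nov 16 1999 10:00 PM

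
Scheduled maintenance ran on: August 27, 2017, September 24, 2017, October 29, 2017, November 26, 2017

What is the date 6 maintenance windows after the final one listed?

May 27, 2018

Every date is a Sunday; gaps 28, 35, 28 days.
Each is the last Sunday of its month (at least one falls on the 29th or later, ruling out '4th Sunday').
December 2017 ends with Sunday December 31, 2017.
Last Sunday of January 2018: January 28, 2018.
February 2018 ends with Sunday February 25, 2018.
March 2018 ends with Sunday March 25, 2018.
Last Sunday of April 2018: April 29, 2018.
Last Sunday of May 2018: May 27, 2018.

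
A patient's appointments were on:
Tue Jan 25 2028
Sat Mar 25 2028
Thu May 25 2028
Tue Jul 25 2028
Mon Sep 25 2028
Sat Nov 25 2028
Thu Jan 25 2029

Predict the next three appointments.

Sun Mar 25 2029, Fri May 25 2029, Wed Jul 25 2029

Each date is the 25th; the gaps (60, 61, 61, 62, 61, 61) track the month lengths.
The rule is the 25th of every 2 months.
March 2029: Sun Mar 25 2029.
May 2029: Fri May 25 2029.
July 2029: Wed Jul 25 2029.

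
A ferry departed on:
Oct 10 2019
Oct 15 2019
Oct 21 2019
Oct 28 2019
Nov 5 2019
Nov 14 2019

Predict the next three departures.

Nov 24 2019, Dec 5 2019, Dec 17 2019

The spacing grows by 1 each time: 5, 6, 7, 8, 9 days.
Next gap: 10 days. Nov 14 2019 + 10 days = Nov 24 2019.
Next gap: 11 days. Nov 24 2019 + 11 days = Dec 5 2019.
Next gap: 12 days. Dec 5 2019 + 12 days = Dec 17 2019.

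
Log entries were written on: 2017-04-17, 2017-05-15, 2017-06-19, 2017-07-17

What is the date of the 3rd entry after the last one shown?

These are Mondays at 28- or 35-day spacing (28, 35, 28).
The pattern: 3rd Monday of the month.
3rd Monday of August 2017: 2017-08-21.
September 2017 — 3rd Monday is 2017-09-18.
October 2017 — 3rd Monday is 2017-10-16.

2017-10-16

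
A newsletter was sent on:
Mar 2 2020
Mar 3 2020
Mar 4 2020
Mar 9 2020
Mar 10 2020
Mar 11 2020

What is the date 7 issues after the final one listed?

Mar 30 2020

Gaps: 1, 1, 5, 1, 1 days — not constant, but cyclic with period 3.
The events fall on every Monday, Tuesday and Wednesday.
The following Monday is Mar 16 2020.
Next Tuesday: Mar 17 2020.
Next Wednesday: Mar 18 2020.
Next Monday: Mar 23 2020.
The following Tuesday is Mar 24 2020.
Next Wednesday: Mar 25 2020.
The following Monday is Mar 30 2020.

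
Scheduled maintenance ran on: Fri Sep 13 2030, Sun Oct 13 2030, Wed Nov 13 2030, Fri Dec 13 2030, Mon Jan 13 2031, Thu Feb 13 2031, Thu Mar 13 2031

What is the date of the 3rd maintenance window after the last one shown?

Fri Jun 13 2031

The day-of-month is always 13 (30, 31, 30, 31, 31, 28 days between events).
So this recurs on the 13th of each month.
Next: April 2031 → Sun Apr 13 2031.
Next: May 2031 → Tue May 13 2031.
June 2031: Fri Jun 13 2031.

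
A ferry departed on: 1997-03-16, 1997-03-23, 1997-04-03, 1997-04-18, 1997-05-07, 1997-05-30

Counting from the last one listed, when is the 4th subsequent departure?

1997-10-09

The spacing grows by 4 each time: 7, 11, 15, 19, 23 days.
Next gap: 27 days. 1997-05-30 + 27 days = 1997-06-26.
Next gap: 31 days. 1997-06-26 + 31 days = 1997-07-27.
Next gap: 35 days. 1997-07-27 + 35 days = 1997-08-31.
Next gap: 39 days. 1997-08-31 + 39 days = 1997-10-09.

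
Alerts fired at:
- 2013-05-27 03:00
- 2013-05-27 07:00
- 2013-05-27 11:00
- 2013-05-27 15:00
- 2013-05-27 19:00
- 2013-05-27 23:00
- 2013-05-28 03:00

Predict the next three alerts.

2013-05-28 07:00, 2013-05-28 11:00, 2013-05-28 15:00

Spacing: 4, 4, 4, 4, 4, 4 h — constant 4 h.
2013-05-28 03:00 + 4 h = 2013-05-28 07:00.
2013-05-28 07:00 + 4 h = 2013-05-28 11:00.
2013-05-28 11:00 + 4 h = 2013-05-28 15:00.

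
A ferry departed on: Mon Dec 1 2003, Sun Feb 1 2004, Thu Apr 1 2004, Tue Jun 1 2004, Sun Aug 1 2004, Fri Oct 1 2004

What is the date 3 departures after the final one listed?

The day-of-month is always 1 (62, 60, 61, 61, 61 days between events).
So this recurs on the 1st of every 2 months.
Next: December 2004 → Wed Dec 1 2004.
Next: February 2005 → Tue Feb 1 2005.
April 2005: Fri Apr 1 2005.

Fri Apr 1 2005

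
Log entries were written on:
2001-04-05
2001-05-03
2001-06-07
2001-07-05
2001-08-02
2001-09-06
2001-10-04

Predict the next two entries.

2001-11-01, 2001-12-06

These are Thursdays at 28- or 35-day spacing (28, 35, 28, 28, 35, 28).
The pattern: 1st Thursday of the month.
November 2001 — 1st Thursday is 2001-11-01.
December 2001 — 1st Thursday is 2001-12-06.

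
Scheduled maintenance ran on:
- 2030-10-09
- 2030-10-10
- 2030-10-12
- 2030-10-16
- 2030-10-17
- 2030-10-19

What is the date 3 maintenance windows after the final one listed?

Every event lands on a Wednesday or Thursday or Saturday (gaps cycle 1, 2, 4, 1, 2).
So the schedule is: every Wednesday, Thursday and Saturday.
Next Wednesday: 2030-10-23.
The following Thursday is 2030-10-24.
The following Saturday is 2030-10-26.

2030-10-26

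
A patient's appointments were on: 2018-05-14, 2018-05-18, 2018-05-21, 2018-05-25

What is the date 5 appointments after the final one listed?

2018-06-11

The gap pattern 4, 3, 4 repeats every 2 events.
These are the Mondays and Fridays of each week.
Next Monday: 2018-05-28.
The following Friday is 2018-06-01.
The following Monday is 2018-06-04.
Next Friday: 2018-06-08.
Next Monday: 2018-06-11.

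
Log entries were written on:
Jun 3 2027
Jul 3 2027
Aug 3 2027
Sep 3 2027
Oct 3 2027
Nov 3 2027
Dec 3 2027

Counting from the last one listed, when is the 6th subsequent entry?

Jun 3 2028

The day-of-month is always 3 (30, 31, 31, 30, 31, 30 days between events).
So this recurs on the 3rd of each month.
January 2028: Jan 3 2028.
February 2028: Feb 3 2028.
March 2028: Mar 3 2028.
April 2028: Apr 3 2028.
Next: May 2028 → May 3 2028.
June 2028: Jun 3 2028.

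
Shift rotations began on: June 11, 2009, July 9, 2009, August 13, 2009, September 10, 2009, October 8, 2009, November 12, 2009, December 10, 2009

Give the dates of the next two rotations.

These are Thursdays at 28- or 35-day spacing (28, 35, 28, 28, 35, 28).
The pattern: 2nd Thursday of the month.
January 2010 — 2nd Thursday is January 14, 2010.
February 2010 — 2nd Thursday is February 11, 2010.

January 14, 2010; February 11, 2010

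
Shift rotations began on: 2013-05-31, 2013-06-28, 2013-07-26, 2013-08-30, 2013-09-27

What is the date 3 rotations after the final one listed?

2013-12-27

Every date is a Friday; gaps 28, 28, 35, 28 days.
Each is the last Friday of its month (at least one falls on the 29th or later, ruling out '4th Friday').
Last Friday of October 2013: 2013-10-25.
Last Friday of November 2013: 2013-11-29.
December 2013 ends with Friday 2013-12-27.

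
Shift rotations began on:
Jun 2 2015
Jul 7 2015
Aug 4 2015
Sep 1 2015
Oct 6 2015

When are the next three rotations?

Nov 3 2015, Dec 1 2015, Jan 5 2016

All dates are Tuesdays, 35, 28, 28, 35 days apart.
Specifically, the 1st Tuesday of each month.
November 2015 — 1st Tuesday is Nov 3 2015.
1st Tuesday of December 2015: Dec 1 2015.
1st Tuesday of January 2016: Jan 5 2016.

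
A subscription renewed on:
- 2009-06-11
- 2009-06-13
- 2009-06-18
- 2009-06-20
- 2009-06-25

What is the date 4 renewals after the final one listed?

2009-07-09

Every event lands on a Thursday or Saturday (gaps cycle 2, 5, 2, 5).
So the schedule is: every Thursday and Saturday.
Next Saturday: 2009-06-27.
Next Thursday: 2009-07-02.
The following Saturday is 2009-07-04.
Next Thursday: 2009-07-09.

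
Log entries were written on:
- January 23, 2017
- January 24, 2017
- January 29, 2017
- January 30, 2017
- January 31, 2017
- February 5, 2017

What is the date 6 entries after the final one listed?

February 19, 2017

The gap pattern 1, 5, 1, 1, 5 repeats every 3 events.
These are the Mondays, Tuesdays and Sundays of each week.
The following Monday is February 6, 2017.
Next Tuesday: February 7, 2017.
Next Sunday: February 12, 2017.
The following Monday is February 13, 2017.
The following Tuesday is February 14, 2017.
The following Sunday is February 19, 2017.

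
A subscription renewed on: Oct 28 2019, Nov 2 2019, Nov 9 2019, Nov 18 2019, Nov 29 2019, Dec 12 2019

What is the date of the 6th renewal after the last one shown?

Intervals are 5, 7, 9, 11, 13 days — an arithmetic progression with common difference 2.
Next gap: 15 days. Dec 12 2019 + 15 days = Dec 27 2019.
Next gap: 17 days. Dec 27 2019 + 17 days = Jan 13 2020.
Next gap: 19 days. Jan 13 2020 + 19 days = Feb 1 2020.
Next gap: 21 days. Feb 1 2020 + 21 days = Feb 22 2020.
Next gap: 23 days. Feb 22 2020 + 23 days = Mar 16 2020.
Next gap: 25 days. Mar 16 2020 + 25 days = Apr 10 2020.

Apr 10 2020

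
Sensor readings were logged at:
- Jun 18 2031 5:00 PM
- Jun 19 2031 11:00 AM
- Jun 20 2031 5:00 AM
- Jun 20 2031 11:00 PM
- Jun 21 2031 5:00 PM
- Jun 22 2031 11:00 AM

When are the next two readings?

Jun 23 2031 5:00 AM, Jun 23 2031 11:00 PM

The interval is a steady 18 hours (18, 18, 18, 18, 18).
Jun 22 2031 11:00 AM + 18 h = Jun 23 2031 5:00 AM.
Jun 23 2031 5:00 AM + 18 h = Jun 23 2031 11:00 PM.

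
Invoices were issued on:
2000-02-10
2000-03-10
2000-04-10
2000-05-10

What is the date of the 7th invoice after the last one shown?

2000-12-10

The day-of-month is always 10 (29, 31, 30 days between events).
So this recurs on the 10th of each month.
Next: June 2000 → 2000-06-10.
July 2000: 2000-07-10.
Next: August 2000 → 2000-08-10.
September 2000: 2000-09-10.
October 2000: 2000-10-10.
November 2000: 2000-11-10.
Next: December 2000 → 2000-12-10.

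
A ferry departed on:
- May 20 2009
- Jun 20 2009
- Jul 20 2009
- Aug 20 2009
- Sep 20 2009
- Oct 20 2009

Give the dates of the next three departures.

Nov 20 2009, Dec 20 2009, Jan 20 2010

The day-of-month is always 20 (31, 30, 31, 31, 30 days between events).
So this recurs on the 20th of each month.
November 2009: Nov 20 2009.
December 2009: Dec 20 2009.
January 2010: Jan 20 2010.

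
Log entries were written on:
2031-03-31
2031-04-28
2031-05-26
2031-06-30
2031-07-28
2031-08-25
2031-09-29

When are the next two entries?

Every date is a Monday; gaps 28, 28, 35, 28, 28, 35 days.
Each is the last Monday of its month (at least one falls on the 29th or later, ruling out '4th Monday').
October 2031 ends with Monday 2031-10-27.
November 2031 ends with Monday 2031-11-24.

2031-10-27, 2031-11-24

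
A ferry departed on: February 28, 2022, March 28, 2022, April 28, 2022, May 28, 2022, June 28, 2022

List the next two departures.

Each date is the 28th; the gaps (28, 31, 30, 31) track the month lengths.
The rule is the 28th of each month.
July 2022: July 28, 2022.
Next: August 2022 → August 28, 2022.

July 28, 2022; August 28, 2022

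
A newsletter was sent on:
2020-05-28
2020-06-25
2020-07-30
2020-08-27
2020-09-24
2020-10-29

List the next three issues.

2020-11-26, 2020-12-31, 2021-01-28

Every date is a Thursday; gaps 28, 35, 28, 28, 35 days.
Each is the last Thursday of its month (at least one falls on the 29th or later, ruling out '4th Thursday').
Last Thursday of November 2020: 2020-11-26.
December 2020 ends with Thursday 2020-12-31.
January 2021 ends with Thursday 2021-01-28.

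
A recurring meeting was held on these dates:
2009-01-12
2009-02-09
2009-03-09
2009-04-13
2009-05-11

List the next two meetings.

2009-06-08, 2009-07-13

Gaps: 28, 28, 35, 28 days — a mix of 28 and 35. Every date is a Monday.
Each is the 2nd Monday of its month.
June 2009 — 2nd Monday is 2009-06-08.
July 2009 — 2nd Monday is 2009-07-13.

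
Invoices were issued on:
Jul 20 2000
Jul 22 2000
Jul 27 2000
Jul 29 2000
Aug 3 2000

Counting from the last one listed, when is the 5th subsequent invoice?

Every event lands on a Thursday or Saturday (gaps cycle 2, 5, 2, 5).
So the schedule is: every Thursday and Saturday.
Next Saturday: Aug 5 2000.
Next Thursday: Aug 10 2000.
The following Saturday is Aug 12 2000.
The following Thursday is Aug 17 2000.
Next Saturday: Aug 19 2000.

Aug 19 2000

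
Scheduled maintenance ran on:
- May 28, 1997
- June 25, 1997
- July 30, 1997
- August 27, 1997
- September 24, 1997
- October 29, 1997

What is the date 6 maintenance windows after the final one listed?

All Wednesdays; the gaps (28, 35, 28, 28, 35) vary with month length.
This is the last Wednesday of each month.
Last Wednesday of November 1997: November 26, 1997.
December 1997 ends with Wednesday December 31, 1997.
January 1998 ends with Wednesday January 28, 1998.
February 1998 ends with Wednesday February 25, 1998.
Last Wednesday of March 1998: March 25, 1998.
April 1998 ends with Wednesday April 29, 1998.

April 29, 1998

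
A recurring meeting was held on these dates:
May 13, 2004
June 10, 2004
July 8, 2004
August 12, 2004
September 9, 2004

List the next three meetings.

October 14, 2004; November 11, 2004; December 9, 2004

All dates are Thursdays, 28, 28, 35, 28 days apart.
Specifically, the 2nd Thursday of each month.
2nd Thursday of October 2004: October 14, 2004.
2nd Thursday of November 2004: November 11, 2004.
December 2004 — 2nd Thursday is December 9, 2004.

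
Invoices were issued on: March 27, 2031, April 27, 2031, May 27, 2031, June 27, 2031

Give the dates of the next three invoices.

July 27, 2031; August 27, 2031; September 27, 2031

The day-of-month is always 27 (31, 30, 31 days between events).
So this recurs on the 27th of each month.
July 2031: July 27, 2031.
August 2031: August 27, 2031.
Next: September 2031 → September 27, 2031.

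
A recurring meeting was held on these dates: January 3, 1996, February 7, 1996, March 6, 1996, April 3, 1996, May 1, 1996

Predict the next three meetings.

June 5, 1996; July 3, 1996; August 7, 1996

These are Wednesdays at 28- or 35-day spacing (35, 28, 28, 28).
The pattern: 1st Wednesday of the month.
1st Wednesday of June 1996: June 5, 1996.
1st Wednesday of July 1996: July 3, 1996.
August 1996 — 1st Wednesday is August 7, 1996.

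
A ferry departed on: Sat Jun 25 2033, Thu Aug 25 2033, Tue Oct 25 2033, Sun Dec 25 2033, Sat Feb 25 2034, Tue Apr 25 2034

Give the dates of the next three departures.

Gaps: 61, 61, 61, 62, 59 days — not constant. Every event is on the 25th of the month.
Pattern: the 25th of every 2 months.
June 2034: Sun Jun 25 2034.
August 2034: Fri Aug 25 2034.
Next: October 2034 → Wed Oct 25 2034.

Sun Jun 25 2034, Fri Aug 25 2034, Wed Oct 25 2034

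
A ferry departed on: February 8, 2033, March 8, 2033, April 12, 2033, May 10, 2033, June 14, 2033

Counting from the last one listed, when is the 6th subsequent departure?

Gaps: 28, 35, 28, 35 days — a mix of 28 and 35. Every date is a Tuesday.
Each is the 2nd Tuesday of its month.
July 2033 — 2nd Tuesday is July 12, 2033.
2nd Tuesday of August 2033: August 9, 2033.
2nd Tuesday of September 2033: September 13, 2033.
October 2033 — 2nd Tuesday is October 11, 2033.
2nd Tuesday of November 2033: November 8, 2033.
2nd Tuesday of December 2033: December 13, 2033.

December 13, 2033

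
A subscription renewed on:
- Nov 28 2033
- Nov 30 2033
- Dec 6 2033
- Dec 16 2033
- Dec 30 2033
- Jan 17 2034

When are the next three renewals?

Gaps: 2, 6, 10, 14, 18 days — each gap is 4 larger than the previous one.
Next gap: 22 days. Jan 17 2034 + 22 days = Feb 8 2034.
Next gap: 26 days. Feb 8 2034 + 26 days = Mar 6 2034.
Next gap: 30 days. Mar 6 2034 + 30 days = Apr 5 2034.

Feb 8 2034, Mar 6 2034, Apr 5 2034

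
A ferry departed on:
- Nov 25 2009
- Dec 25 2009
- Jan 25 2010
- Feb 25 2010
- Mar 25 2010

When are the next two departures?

Gaps: 30, 31, 31, 28 days — not constant. Every event is on the 25th of the month.
Pattern: the 25th of each month.
Next: April 2010 → Apr 25 2010.
Next: May 2010 → May 25 2010.

Apr 25 2010, May 25 2010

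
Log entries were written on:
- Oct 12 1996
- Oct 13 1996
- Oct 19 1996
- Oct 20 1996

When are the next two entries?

Oct 26 1996, Oct 27 1996

Gaps: 1, 6, 1 days — not constant, but cyclic with period 2.
The events fall on every Saturday and Sunday.
The following Saturday is Oct 26 1996.
The following Sunday is Oct 27 1996.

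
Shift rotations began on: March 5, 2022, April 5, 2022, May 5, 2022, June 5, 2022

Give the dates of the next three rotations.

Gaps: 31, 30, 31 days — not constant. Every event is on the 5th of the month.
Pattern: the 5th of each month.
July 2022: July 5, 2022.
Next: August 2022 → August 5, 2022.
September 2022: September 5, 2022.

July 5, 2022; August 5, 2022; September 5, 2022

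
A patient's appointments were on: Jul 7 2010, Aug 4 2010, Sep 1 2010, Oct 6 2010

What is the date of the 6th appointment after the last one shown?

Apr 6 2011

Gaps: 28, 28, 35 days — a mix of 28 and 35. Every date is a Wednesday.
Each is the 1st Wednesday of its month.
1st Wednesday of November 2010: Nov 3 2010.
December 2010 — 1st Wednesday is Dec 1 2010.
January 2011 — 1st Wednesday is Jan 5 2011.
1st Wednesday of February 2011: Feb 2 2011.
March 2011 — 1st Wednesday is Mar 2 2011.
April 2011 — 1st Wednesday is Apr 6 2011.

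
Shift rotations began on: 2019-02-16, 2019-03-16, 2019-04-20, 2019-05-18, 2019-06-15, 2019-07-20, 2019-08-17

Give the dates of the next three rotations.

2019-09-21, 2019-10-19, 2019-11-16

All dates are Saturdays, 28, 35, 28, 28, 35, 28 days apart.
Specifically, the 3rd Saturday of each month.
3rd Saturday of September 2019: 2019-09-21.
October 2019 — 3rd Saturday is 2019-10-19.
3rd Saturday of November 2019: 2019-11-16.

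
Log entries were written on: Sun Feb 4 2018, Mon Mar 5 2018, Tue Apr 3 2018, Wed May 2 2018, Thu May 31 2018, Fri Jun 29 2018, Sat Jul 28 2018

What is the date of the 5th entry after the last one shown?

The spacing is 29, 29, 29, 29, 29, 29 days — always 29 days.
Sat Jul 28 2018 + 29 days = Sun Aug 26 2018.
Sun Aug 26 2018 + 29 days = Mon Sep 24 2018.
Mon Sep 24 2018 + 29 days = Tue Oct 23 2018.
Tue Oct 23 2018 + 29 days = Wed Nov 21 2018.
Wed Nov 21 2018 + 29 days = Thu Dec 20 2018.

Thu Dec 20 2018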